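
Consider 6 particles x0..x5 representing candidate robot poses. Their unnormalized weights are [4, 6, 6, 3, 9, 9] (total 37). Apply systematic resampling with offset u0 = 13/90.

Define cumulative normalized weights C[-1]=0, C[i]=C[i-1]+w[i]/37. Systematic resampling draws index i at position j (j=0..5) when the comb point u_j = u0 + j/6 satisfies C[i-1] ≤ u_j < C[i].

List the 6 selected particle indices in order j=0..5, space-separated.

C = [4/37, 10/37, 16/37, 19/37, 28/37, 1]
j=0: u_0=13/90 ∈ [4/37, 10/37) → index 1
j=1: u_1=14/45 ∈ [10/37, 16/37) → index 2
j=2: u_2=43/90 ∈ [16/37, 19/37) → index 3
j=3: u_3=29/45 ∈ [19/37, 28/37) → index 4
j=4: u_4=73/90 ∈ [28/37, 1) → index 5
j=5: u_5=44/45 ∈ [28/37, 1) → index 5

1 2 3 4 5 5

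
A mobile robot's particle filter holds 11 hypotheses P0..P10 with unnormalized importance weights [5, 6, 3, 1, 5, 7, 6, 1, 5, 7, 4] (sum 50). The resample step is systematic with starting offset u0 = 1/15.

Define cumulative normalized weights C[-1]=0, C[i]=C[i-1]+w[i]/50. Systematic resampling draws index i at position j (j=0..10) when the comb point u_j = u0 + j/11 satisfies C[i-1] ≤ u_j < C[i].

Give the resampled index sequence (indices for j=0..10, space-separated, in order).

C = [1/10, 11/50, 7/25, 3/10, 2/5, 27/50, 33/50, 17/25, 39/50, 23/25, 1]
j=0: u_0=1/15 ∈ [0, 1/10) → index 0
j=1: u_1=26/165 ∈ [1/10, 11/50) → index 1
j=2: u_2=41/165 ∈ [11/50, 7/25) → index 2
j=3: u_3=56/165 ∈ [3/10, 2/5) → index 4
j=4: u_4=71/165 ∈ [2/5, 27/50) → index 5
j=5: u_5=86/165 ∈ [2/5, 27/50) → index 5
j=6: u_6=101/165 ∈ [27/50, 33/50) → index 6
j=7: u_7=116/165 ∈ [17/25, 39/50) → index 8
j=8: u_8=131/165 ∈ [39/50, 23/25) → index 9
j=9: u_9=146/165 ∈ [39/50, 23/25) → index 9
j=10: u_10=161/165 ∈ [23/25, 1) → index 10

0 1 2 4 5 5 6 8 9 9 10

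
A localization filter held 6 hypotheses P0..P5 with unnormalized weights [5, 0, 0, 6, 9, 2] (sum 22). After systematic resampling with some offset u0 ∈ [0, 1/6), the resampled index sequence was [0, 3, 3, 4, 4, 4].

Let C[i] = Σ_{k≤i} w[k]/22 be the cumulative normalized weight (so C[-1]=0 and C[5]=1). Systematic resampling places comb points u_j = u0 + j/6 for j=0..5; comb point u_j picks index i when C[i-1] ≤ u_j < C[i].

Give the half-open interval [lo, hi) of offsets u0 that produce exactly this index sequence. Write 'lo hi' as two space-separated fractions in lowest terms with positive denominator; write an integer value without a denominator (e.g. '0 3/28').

2/33 5/66

C = [5/22, 5/22, 5/22, 1/2, 10/11, 1]
j=0 picked index 0: u0 ∈ [0, 5/22)
j=1 picked index 3: u0 ∈ [2/33, 1/3)
j=2 picked index 3: u0 ∈ [-7/66, 1/6)
j=3 picked index 4: u0 ∈ [0, 9/22)
j=4 picked index 4: u0 ∈ [-1/6, 8/33)
j=5 picked index 4: u0 ∈ [-1/3, 5/66)
intersection: [2/33, 5/66)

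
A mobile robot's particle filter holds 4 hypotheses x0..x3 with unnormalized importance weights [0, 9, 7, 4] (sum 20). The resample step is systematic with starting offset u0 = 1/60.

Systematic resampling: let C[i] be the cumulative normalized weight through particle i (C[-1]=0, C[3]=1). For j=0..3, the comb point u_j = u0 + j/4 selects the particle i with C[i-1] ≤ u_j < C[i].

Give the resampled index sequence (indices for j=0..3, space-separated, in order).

1 1 2 2

C = [0, 9/20, 4/5, 1]
j=0: u_0=1/60 ∈ [0, 9/20) → index 1
j=1: u_1=4/15 ∈ [0, 9/20) → index 1
j=2: u_2=31/60 ∈ [9/20, 4/5) → index 2
j=3: u_3=23/30 ∈ [9/20, 4/5) → index 2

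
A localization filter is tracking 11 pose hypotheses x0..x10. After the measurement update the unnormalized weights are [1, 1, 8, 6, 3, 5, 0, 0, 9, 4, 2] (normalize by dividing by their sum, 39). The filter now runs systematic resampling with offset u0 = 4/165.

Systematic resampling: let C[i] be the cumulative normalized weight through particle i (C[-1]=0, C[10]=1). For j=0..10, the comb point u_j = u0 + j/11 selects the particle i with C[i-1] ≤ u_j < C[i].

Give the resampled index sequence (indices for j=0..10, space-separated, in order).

C = [1/39, 2/39, 10/39, 16/39, 19/39, 8/13, 8/13, 8/13, 11/13, 37/39, 1]
j=0: u_0=4/165 ∈ [0, 1/39) → index 0
j=1: u_1=19/165 ∈ [2/39, 10/39) → index 2
j=2: u_2=34/165 ∈ [2/39, 10/39) → index 2
j=3: u_3=49/165 ∈ [10/39, 16/39) → index 3
j=4: u_4=64/165 ∈ [10/39, 16/39) → index 3
j=5: u_5=79/165 ∈ [16/39, 19/39) → index 4
j=6: u_6=94/165 ∈ [19/39, 8/13) → index 5
j=7: u_7=109/165 ∈ [8/13, 11/13) → index 8
j=8: u_8=124/165 ∈ [8/13, 11/13) → index 8
j=9: u_9=139/165 ∈ [8/13, 11/13) → index 8
j=10: u_10=14/15 ∈ [11/13, 37/39) → index 9

0 2 2 3 3 4 5 8 8 8 9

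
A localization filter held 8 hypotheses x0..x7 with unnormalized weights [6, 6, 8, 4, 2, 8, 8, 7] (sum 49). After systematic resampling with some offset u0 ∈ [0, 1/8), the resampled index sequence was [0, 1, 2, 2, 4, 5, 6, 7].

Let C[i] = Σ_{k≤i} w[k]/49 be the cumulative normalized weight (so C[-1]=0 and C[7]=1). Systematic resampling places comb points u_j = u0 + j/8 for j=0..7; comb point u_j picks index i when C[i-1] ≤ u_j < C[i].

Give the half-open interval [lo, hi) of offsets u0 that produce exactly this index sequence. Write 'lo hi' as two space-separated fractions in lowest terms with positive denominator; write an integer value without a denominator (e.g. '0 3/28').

C = [6/49, 12/49, 20/49, 24/49, 26/49, 34/49, 6/7, 1]
j=0 picked index 0: u0 ∈ [0, 6/49)
j=1 picked index 1: u0 ∈ [-1/392, 47/392)
j=2 picked index 2: u0 ∈ [-1/196, 31/196)
j=3 picked index 2: u0 ∈ [-51/392, 13/392)
j=4 picked index 4: u0 ∈ [-1/98, 3/98)
j=5 picked index 5: u0 ∈ [-37/392, 27/392)
j=6 picked index 6: u0 ∈ [-11/196, 3/28)
j=7 picked index 7: u0 ∈ [-1/56, 1/8)
intersection: [0, 3/98)

0 3/98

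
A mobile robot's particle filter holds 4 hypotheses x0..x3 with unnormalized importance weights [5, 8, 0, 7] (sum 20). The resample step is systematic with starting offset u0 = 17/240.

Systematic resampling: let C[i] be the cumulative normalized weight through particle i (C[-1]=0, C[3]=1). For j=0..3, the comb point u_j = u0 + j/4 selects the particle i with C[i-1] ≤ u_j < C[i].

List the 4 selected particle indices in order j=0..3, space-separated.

0 1 1 3

C = [1/4, 13/20, 13/20, 1]
j=0: u_0=17/240 ∈ [0, 1/4) → index 0
j=1: u_1=77/240 ∈ [1/4, 13/20) → index 1
j=2: u_2=137/240 ∈ [1/4, 13/20) → index 1
j=3: u_3=197/240 ∈ [13/20, 1) → index 3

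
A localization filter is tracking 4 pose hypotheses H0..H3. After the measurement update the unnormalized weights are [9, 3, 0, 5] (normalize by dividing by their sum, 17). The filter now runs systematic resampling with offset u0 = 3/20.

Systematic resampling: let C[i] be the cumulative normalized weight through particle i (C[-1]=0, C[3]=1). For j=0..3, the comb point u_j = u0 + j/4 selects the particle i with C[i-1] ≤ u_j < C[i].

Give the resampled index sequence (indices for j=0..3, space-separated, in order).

C = [9/17, 12/17, 12/17, 1]
j=0: u_0=3/20 ∈ [0, 9/17) → index 0
j=1: u_1=2/5 ∈ [0, 9/17) → index 0
j=2: u_2=13/20 ∈ [9/17, 12/17) → index 1
j=3: u_3=9/10 ∈ [12/17, 1) → index 3

0 0 1 3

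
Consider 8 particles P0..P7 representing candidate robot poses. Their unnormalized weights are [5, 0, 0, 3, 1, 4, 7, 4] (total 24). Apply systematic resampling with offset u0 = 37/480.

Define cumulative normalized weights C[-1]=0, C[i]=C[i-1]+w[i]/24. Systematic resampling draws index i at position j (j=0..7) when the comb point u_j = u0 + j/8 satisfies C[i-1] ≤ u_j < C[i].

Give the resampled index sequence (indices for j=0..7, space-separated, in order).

0 0 3 5 6 6 6 7

C = [5/24, 5/24, 5/24, 1/3, 3/8, 13/24, 5/6, 1]
j=0: u_0=37/480 ∈ [0, 5/24) → index 0
j=1: u_1=97/480 ∈ [0, 5/24) → index 0
j=2: u_2=157/480 ∈ [5/24, 1/3) → index 3
j=3: u_3=217/480 ∈ [3/8, 13/24) → index 5
j=4: u_4=277/480 ∈ [13/24, 5/6) → index 6
j=5: u_5=337/480 ∈ [13/24, 5/6) → index 6
j=6: u_6=397/480 ∈ [13/24, 5/6) → index 6
j=7: u_7=457/480 ∈ [5/6, 1) → index 7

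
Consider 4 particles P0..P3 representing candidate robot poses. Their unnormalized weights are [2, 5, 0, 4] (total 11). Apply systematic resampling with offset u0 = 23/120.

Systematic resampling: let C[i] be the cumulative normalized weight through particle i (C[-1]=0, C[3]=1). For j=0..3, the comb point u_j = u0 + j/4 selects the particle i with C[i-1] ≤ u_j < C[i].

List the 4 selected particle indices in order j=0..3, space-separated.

C = [2/11, 7/11, 7/11, 1]
j=0: u_0=23/120 ∈ [2/11, 7/11) → index 1
j=1: u_1=53/120 ∈ [2/11, 7/11) → index 1
j=2: u_2=83/120 ∈ [7/11, 1) → index 3
j=3: u_3=113/120 ∈ [7/11, 1) → index 3

1 1 3 3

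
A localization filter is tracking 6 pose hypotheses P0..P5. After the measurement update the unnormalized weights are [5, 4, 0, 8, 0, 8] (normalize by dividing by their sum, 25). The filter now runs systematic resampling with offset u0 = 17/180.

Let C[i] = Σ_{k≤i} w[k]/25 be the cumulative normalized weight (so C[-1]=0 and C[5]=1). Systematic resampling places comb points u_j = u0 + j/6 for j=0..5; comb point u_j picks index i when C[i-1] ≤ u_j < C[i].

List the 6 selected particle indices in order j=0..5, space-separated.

C = [1/5, 9/25, 9/25, 17/25, 17/25, 1]
j=0: u_0=17/180 ∈ [0, 1/5) → index 0
j=1: u_1=47/180 ∈ [1/5, 9/25) → index 1
j=2: u_2=77/180 ∈ [9/25, 17/25) → index 3
j=3: u_3=107/180 ∈ [9/25, 17/25) → index 3
j=4: u_4=137/180 ∈ [17/25, 1) → index 5
j=5: u_5=167/180 ∈ [17/25, 1) → index 5

0 1 3 3 5 5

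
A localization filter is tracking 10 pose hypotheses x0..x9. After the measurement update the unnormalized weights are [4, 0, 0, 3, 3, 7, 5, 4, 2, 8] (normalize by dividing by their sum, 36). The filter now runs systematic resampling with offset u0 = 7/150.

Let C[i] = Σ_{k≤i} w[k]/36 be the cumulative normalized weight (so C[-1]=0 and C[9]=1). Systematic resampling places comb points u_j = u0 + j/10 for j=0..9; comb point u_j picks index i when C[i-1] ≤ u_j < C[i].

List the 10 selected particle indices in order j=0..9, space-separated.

C = [1/9, 1/9, 1/9, 7/36, 5/18, 17/36, 11/18, 13/18, 7/9, 1]
j=0: u_0=7/150 ∈ [0, 1/9) → index 0
j=1: u_1=11/75 ∈ [1/9, 7/36) → index 3
j=2: u_2=37/150 ∈ [7/36, 5/18) → index 4
j=3: u_3=26/75 ∈ [5/18, 17/36) → index 5
j=4: u_4=67/150 ∈ [5/18, 17/36) → index 5
j=5: u_5=41/75 ∈ [17/36, 11/18) → index 6
j=6: u_6=97/150 ∈ [11/18, 13/18) → index 7
j=7: u_7=56/75 ∈ [13/18, 7/9) → index 8
j=8: u_8=127/150 ∈ [7/9, 1) → index 9
j=9: u_9=71/75 ∈ [7/9, 1) → index 9

0 3 4 5 5 6 7 8 9 9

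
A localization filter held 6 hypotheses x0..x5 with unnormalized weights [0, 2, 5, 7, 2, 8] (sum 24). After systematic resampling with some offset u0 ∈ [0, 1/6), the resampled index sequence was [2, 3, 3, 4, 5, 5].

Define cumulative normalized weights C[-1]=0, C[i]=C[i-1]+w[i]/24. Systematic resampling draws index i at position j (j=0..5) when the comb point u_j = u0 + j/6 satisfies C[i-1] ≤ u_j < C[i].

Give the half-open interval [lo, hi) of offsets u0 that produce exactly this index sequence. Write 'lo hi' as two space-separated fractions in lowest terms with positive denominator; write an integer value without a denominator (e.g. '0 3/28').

1/8 1/6

C = [0, 1/12, 7/24, 7/12, 2/3, 1]
j=0 picked index 2: u0 ∈ [1/12, 7/24)
j=1 picked index 3: u0 ∈ [1/8, 5/12)
j=2 picked index 3: u0 ∈ [-1/24, 1/4)
j=3 picked index 4: u0 ∈ [1/12, 1/6)
j=4 picked index 5: u0 ∈ [0, 1/3)
j=5 picked index 5: u0 ∈ [-1/6, 1/6)
intersection: [1/8, 1/6)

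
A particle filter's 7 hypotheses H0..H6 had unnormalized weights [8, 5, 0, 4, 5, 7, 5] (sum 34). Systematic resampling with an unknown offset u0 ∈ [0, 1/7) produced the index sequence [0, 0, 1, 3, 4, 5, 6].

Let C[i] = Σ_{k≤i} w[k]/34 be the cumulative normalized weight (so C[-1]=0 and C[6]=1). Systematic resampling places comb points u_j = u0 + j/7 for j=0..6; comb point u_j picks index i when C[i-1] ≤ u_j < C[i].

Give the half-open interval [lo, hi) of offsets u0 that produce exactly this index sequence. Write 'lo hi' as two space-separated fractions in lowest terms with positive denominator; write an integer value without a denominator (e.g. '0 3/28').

0 1/14

C = [4/17, 13/34, 13/34, 1/2, 11/17, 29/34, 1]
j=0 picked index 0: u0 ∈ [0, 4/17)
j=1 picked index 0: u0 ∈ [-1/7, 11/119)
j=2 picked index 1: u0 ∈ [-6/119, 23/238)
j=3 picked index 3: u0 ∈ [-11/238, 1/14)
j=4 picked index 4: u0 ∈ [-1/14, 9/119)
j=5 picked index 5: u0 ∈ [-8/119, 33/238)
j=6 picked index 6: u0 ∈ [-1/238, 1/7)
intersection: [0, 1/14)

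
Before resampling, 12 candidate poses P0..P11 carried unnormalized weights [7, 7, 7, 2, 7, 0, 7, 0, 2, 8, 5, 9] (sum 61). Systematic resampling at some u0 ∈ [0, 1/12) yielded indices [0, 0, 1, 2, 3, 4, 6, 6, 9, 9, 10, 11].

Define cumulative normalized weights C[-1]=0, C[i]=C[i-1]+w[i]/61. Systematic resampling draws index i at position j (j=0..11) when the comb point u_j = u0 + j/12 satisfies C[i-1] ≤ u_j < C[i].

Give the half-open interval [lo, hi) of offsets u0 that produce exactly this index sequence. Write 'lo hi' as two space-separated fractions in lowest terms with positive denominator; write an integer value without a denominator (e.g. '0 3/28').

C = [7/61, 14/61, 21/61, 23/61, 30/61, 30/61, 37/61, 37/61, 39/61, 47/61, 52/61, 1]
j=0 picked index 0: u0 ∈ [0, 7/61)
j=1 picked index 0: u0 ∈ [-1/12, 23/732)
j=2 picked index 1: u0 ∈ [-19/366, 23/366)
j=3 picked index 2: u0 ∈ [-5/244, 23/244)
j=4 picked index 3: u0 ∈ [2/183, 8/183)
j=5 picked index 4: u0 ∈ [-29/732, 55/732)
j=6 picked index 6: u0 ∈ [-1/122, 13/122)
j=7 picked index 6: u0 ∈ [-67/732, 17/732)
j=8 picked index 9: u0 ∈ [-5/183, 19/183)
j=9 picked index 9: u0 ∈ [-27/244, 5/244)
j=10 picked index 10: u0 ∈ [-23/366, 7/366)
j=11 picked index 11: u0 ∈ [-47/732, 1/12)
intersection: [2/183, 7/366)

2/183 7/366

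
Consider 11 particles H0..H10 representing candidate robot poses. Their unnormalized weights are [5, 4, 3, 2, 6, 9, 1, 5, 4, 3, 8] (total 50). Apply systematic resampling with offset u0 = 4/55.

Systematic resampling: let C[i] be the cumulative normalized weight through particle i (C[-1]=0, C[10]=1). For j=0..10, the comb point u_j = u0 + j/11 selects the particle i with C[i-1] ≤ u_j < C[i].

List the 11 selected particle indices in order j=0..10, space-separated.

C = [1/10, 9/50, 6/25, 7/25, 2/5, 29/50, 3/5, 7/10, 39/50, 21/25, 1]
j=0: u_0=4/55 ∈ [0, 1/10) → index 0
j=1: u_1=9/55 ∈ [1/10, 9/50) → index 1
j=2: u_2=14/55 ∈ [6/25, 7/25) → index 3
j=3: u_3=19/55 ∈ [7/25, 2/5) → index 4
j=4: u_4=24/55 ∈ [2/5, 29/50) → index 5
j=5: u_5=29/55 ∈ [2/5, 29/50) → index 5
j=6: u_6=34/55 ∈ [3/5, 7/10) → index 7
j=7: u_7=39/55 ∈ [7/10, 39/50) → index 8
j=8: u_8=4/5 ∈ [39/50, 21/25) → index 9
j=9: u_9=49/55 ∈ [21/25, 1) → index 10
j=10: u_10=54/55 ∈ [21/25, 1) → index 10

0 1 3 4 5 5 7 8 9 10 10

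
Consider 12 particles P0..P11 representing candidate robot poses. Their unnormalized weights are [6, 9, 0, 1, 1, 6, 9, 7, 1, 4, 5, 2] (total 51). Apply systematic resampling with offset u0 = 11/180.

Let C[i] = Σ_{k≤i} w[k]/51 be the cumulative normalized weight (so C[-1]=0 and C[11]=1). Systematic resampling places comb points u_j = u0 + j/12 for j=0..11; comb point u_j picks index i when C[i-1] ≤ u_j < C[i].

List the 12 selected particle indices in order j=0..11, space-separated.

C = [2/17, 5/17, 5/17, 16/51, 1/3, 23/51, 32/51, 13/17, 40/51, 44/51, 49/51, 1]
j=0: u_0=11/180 ∈ [0, 2/17) → index 0
j=1: u_1=13/90 ∈ [2/17, 5/17) → index 1
j=2: u_2=41/180 ∈ [2/17, 5/17) → index 1
j=3: u_3=14/45 ∈ [5/17, 16/51) → index 3
j=4: u_4=71/180 ∈ [1/3, 23/51) → index 5
j=5: u_5=43/90 ∈ [23/51, 32/51) → index 6
j=6: u_6=101/180 ∈ [23/51, 32/51) → index 6
j=7: u_7=29/45 ∈ [32/51, 13/17) → index 7
j=8: u_8=131/180 ∈ [32/51, 13/17) → index 7
j=9: u_9=73/90 ∈ [40/51, 44/51) → index 9
j=10: u_10=161/180 ∈ [44/51, 49/51) → index 10
j=11: u_11=44/45 ∈ [49/51, 1) → index 11

0 1 1 3 5 6 6 7 7 9 10 11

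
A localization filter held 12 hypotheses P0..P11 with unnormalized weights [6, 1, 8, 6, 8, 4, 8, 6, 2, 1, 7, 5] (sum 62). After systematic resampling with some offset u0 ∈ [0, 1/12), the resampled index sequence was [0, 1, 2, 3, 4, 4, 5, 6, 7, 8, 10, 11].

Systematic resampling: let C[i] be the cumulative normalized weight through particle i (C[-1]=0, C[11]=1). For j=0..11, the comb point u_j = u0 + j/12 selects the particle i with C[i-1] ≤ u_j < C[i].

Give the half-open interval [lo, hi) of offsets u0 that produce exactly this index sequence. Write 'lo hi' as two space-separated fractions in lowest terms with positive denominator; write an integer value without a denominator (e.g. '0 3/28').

C = [3/31, 7/62, 15/62, 21/62, 29/62, 33/62, 41/62, 47/62, 49/62, 25/31, 57/62, 1]
j=0 picked index 0: u0 ∈ [0, 3/31)
j=1 picked index 1: u0 ∈ [5/372, 11/372)
j=2 picked index 2: u0 ∈ [-5/93, 7/93)
j=3 picked index 3: u0 ∈ [-1/124, 11/124)
j=4 picked index 4: u0 ∈ [1/186, 25/186)
j=5 picked index 4: u0 ∈ [-29/372, 19/372)
j=6 picked index 5: u0 ∈ [-1/31, 1/31)
j=7 picked index 6: u0 ∈ [-19/372, 29/372)
j=8 picked index 7: u0 ∈ [-1/186, 17/186)
j=9 picked index 8: u0 ∈ [1/124, 5/124)
j=10 picked index 10: u0 ∈ [-5/186, 8/93)
j=11 picked index 11: u0 ∈ [1/372, 1/12)
intersection: [5/372, 11/372)

5/372 11/372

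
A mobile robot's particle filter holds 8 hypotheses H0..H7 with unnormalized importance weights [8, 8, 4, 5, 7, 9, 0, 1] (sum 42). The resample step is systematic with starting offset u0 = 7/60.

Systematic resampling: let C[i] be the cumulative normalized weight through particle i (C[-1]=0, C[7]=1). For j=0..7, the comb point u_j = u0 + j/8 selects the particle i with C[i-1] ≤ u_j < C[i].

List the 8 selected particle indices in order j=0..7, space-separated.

0 1 1 3 4 4 5 7

C = [4/21, 8/21, 10/21, 25/42, 16/21, 41/42, 41/42, 1]
j=0: u_0=7/60 ∈ [0, 4/21) → index 0
j=1: u_1=29/120 ∈ [4/21, 8/21) → index 1
j=2: u_2=11/30 ∈ [4/21, 8/21) → index 1
j=3: u_3=59/120 ∈ [10/21, 25/42) → index 3
j=4: u_4=37/60 ∈ [25/42, 16/21) → index 4
j=5: u_5=89/120 ∈ [25/42, 16/21) → index 4
j=6: u_6=13/15 ∈ [16/21, 41/42) → index 5
j=7: u_7=119/120 ∈ [41/42, 1) → index 7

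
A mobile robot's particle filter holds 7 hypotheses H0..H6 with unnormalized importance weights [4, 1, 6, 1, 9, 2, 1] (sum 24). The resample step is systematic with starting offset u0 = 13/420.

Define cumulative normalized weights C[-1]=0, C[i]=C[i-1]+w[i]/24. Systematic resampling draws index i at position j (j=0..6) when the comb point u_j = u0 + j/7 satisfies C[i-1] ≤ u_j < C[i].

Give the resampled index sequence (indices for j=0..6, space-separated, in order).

C = [1/6, 5/24, 11/24, 1/2, 7/8, 23/24, 1]
j=0: u_0=13/420 ∈ [0, 1/6) → index 0
j=1: u_1=73/420 ∈ [1/6, 5/24) → index 1
j=2: u_2=19/60 ∈ [5/24, 11/24) → index 2
j=3: u_3=193/420 ∈ [11/24, 1/2) → index 3
j=4: u_4=253/420 ∈ [1/2, 7/8) → index 4
j=5: u_5=313/420 ∈ [1/2, 7/8) → index 4
j=6: u_6=373/420 ∈ [7/8, 23/24) → index 5

0 1 2 3 4 4 5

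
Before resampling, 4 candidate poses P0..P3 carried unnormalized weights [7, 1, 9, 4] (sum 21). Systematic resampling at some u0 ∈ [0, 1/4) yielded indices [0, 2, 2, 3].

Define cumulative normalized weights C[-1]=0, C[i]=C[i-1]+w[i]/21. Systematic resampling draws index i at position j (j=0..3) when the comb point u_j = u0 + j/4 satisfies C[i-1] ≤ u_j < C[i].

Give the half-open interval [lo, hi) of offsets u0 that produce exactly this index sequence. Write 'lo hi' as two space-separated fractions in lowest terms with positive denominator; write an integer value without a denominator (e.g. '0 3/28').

C = [1/3, 8/21, 17/21, 1]
j=0 picked index 0: u0 ∈ [0, 1/3)
j=1 picked index 2: u0 ∈ [11/84, 47/84)
j=2 picked index 2: u0 ∈ [-5/42, 13/42)
j=3 picked index 3: u0 ∈ [5/84, 1/4)
intersection: [11/84, 1/4)

11/84 1/4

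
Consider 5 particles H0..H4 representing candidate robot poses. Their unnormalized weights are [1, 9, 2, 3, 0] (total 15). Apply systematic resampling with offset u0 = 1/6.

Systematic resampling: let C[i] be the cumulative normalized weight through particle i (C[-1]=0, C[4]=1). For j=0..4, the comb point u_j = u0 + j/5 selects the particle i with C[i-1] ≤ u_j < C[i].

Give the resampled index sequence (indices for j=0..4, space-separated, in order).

C = [1/15, 2/3, 4/5, 1, 1]
j=0: u_0=1/6 ∈ [1/15, 2/3) → index 1
j=1: u_1=11/30 ∈ [1/15, 2/3) → index 1
j=2: u_2=17/30 ∈ [1/15, 2/3) → index 1
j=3: u_3=23/30 ∈ [2/3, 4/5) → index 2
j=4: u_4=29/30 ∈ [4/5, 1) → index 3

1 1 1 2 3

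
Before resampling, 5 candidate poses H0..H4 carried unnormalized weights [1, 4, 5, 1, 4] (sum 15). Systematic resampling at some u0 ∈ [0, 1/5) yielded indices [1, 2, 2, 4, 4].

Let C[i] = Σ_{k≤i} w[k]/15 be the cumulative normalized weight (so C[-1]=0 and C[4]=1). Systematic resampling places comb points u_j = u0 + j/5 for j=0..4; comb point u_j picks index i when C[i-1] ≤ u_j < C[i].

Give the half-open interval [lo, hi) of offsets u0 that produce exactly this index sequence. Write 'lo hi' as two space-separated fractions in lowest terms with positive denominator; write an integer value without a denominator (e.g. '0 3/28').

2/15 1/5

C = [1/15, 1/3, 2/3, 11/15, 1]
j=0 picked index 1: u0 ∈ [1/15, 1/3)
j=1 picked index 2: u0 ∈ [2/15, 7/15)
j=2 picked index 2: u0 ∈ [-1/15, 4/15)
j=3 picked index 4: u0 ∈ [2/15, 2/5)
j=4 picked index 4: u0 ∈ [-1/15, 1/5)
intersection: [2/15, 1/5)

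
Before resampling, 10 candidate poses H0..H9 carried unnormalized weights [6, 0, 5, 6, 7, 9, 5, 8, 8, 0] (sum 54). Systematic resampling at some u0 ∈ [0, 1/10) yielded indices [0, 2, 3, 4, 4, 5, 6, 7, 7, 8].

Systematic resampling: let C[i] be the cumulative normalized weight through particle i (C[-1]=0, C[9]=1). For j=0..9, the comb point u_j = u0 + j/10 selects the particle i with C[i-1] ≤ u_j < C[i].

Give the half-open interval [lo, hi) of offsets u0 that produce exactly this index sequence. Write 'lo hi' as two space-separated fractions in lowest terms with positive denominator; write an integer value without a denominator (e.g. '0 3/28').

C = [1/9, 1/9, 11/54, 17/54, 4/9, 11/18, 19/27, 23/27, 1, 1]
j=0 picked index 0: u0 ∈ [0, 1/9)
j=1 picked index 2: u0 ∈ [1/90, 14/135)
j=2 picked index 3: u0 ∈ [1/270, 31/270)
j=3 picked index 4: u0 ∈ [2/135, 13/90)
j=4 picked index 4: u0 ∈ [-23/270, 2/45)
j=5 picked index 5: u0 ∈ [-1/18, 1/9)
j=6 picked index 6: u0 ∈ [1/90, 14/135)
j=7 picked index 7: u0 ∈ [1/270, 41/270)
j=8 picked index 7: u0 ∈ [-13/135, 7/135)
j=9 picked index 8: u0 ∈ [-13/270, 1/10)
intersection: [2/135, 2/45)

2/135 2/45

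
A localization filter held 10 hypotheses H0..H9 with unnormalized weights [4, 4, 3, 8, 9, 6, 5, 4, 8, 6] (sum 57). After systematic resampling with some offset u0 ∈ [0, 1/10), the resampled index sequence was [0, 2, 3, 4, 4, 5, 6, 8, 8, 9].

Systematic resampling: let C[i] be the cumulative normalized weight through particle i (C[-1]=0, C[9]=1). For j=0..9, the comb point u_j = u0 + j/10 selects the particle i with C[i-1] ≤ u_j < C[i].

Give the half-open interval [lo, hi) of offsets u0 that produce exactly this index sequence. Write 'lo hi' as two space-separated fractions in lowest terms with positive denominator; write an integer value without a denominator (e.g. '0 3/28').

C = [4/57, 8/57, 11/57, 1/3, 28/57, 34/57, 13/19, 43/57, 17/19, 1]
j=0 picked index 0: u0 ∈ [0, 4/57)
j=1 picked index 2: u0 ∈ [23/570, 53/570)
j=2 picked index 3: u0 ∈ [-2/285, 2/15)
j=3 picked index 4: u0 ∈ [1/30, 109/570)
j=4 picked index 4: u0 ∈ [-1/15, 26/285)
j=5 picked index 5: u0 ∈ [-1/114, 11/114)
j=6 picked index 6: u0 ∈ [-1/285, 8/95)
j=7 picked index 8: u0 ∈ [31/570, 37/190)
j=8 picked index 8: u0 ∈ [-13/285, 9/95)
j=9 picked index 9: u0 ∈ [-1/190, 1/10)
intersection: [31/570, 4/57)

31/570 4/57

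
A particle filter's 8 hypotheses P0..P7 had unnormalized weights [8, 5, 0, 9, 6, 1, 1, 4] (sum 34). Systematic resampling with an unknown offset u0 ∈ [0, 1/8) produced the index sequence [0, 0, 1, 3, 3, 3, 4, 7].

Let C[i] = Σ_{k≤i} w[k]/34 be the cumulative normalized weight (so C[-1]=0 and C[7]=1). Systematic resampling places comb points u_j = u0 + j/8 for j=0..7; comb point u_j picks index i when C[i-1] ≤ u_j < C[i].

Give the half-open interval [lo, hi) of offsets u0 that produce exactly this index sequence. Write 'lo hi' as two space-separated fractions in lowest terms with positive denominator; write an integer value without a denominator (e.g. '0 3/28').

C = [4/17, 13/34, 13/34, 11/17, 14/17, 29/34, 15/17, 1]
j=0 picked index 0: u0 ∈ [0, 4/17)
j=1 picked index 0: u0 ∈ [-1/8, 15/136)
j=2 picked index 1: u0 ∈ [-1/68, 9/68)
j=3 picked index 3: u0 ∈ [1/136, 37/136)
j=4 picked index 3: u0 ∈ [-2/17, 5/34)
j=5 picked index 3: u0 ∈ [-33/136, 3/136)
j=6 picked index 4: u0 ∈ [-7/68, 5/68)
j=7 picked index 7: u0 ∈ [1/136, 1/8)
intersection: [1/136, 3/136)

1/136 3/136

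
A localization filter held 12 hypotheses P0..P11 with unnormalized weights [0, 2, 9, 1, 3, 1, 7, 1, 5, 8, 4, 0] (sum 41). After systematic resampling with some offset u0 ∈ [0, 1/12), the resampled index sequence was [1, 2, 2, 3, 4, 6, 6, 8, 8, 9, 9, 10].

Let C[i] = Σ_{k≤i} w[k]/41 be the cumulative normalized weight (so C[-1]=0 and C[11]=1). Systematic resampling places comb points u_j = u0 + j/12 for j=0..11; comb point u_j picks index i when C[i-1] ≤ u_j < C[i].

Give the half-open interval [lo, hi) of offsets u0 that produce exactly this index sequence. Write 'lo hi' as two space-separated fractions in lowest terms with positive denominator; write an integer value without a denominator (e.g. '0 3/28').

3/164 4/123

C = [0, 2/41, 11/41, 12/41, 15/41, 16/41, 23/41, 24/41, 29/41, 37/41, 1, 1]
j=0 picked index 1: u0 ∈ [0, 2/41)
j=1 picked index 2: u0 ∈ [-17/492, 91/492)
j=2 picked index 2: u0 ∈ [-29/246, 25/246)
j=3 picked index 3: u0 ∈ [3/164, 7/164)
j=4 picked index 4: u0 ∈ [-5/123, 4/123)
j=5 picked index 6: u0 ∈ [-13/492, 71/492)
j=6 picked index 6: u0 ∈ [-9/82, 5/82)
j=7 picked index 8: u0 ∈ [1/492, 61/492)
j=8 picked index 8: u0 ∈ [-10/123, 5/123)
j=9 picked index 9: u0 ∈ [-7/164, 25/164)
j=10 picked index 9: u0 ∈ [-31/246, 17/246)
j=11 picked index 10: u0 ∈ [-7/492, 1/12)
intersection: [3/164, 4/123)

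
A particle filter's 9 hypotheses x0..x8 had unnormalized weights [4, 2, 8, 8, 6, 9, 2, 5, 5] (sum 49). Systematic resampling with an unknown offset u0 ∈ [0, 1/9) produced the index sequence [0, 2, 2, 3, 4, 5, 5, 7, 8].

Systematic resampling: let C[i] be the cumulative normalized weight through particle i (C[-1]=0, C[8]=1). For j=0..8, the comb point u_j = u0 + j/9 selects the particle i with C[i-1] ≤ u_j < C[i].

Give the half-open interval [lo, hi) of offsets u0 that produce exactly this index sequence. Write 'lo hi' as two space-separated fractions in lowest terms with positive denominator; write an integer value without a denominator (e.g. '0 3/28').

C = [4/49, 6/49, 2/7, 22/49, 4/7, 37/49, 39/49, 44/49, 1]
j=0 picked index 0: u0 ∈ [0, 4/49)
j=1 picked index 2: u0 ∈ [5/441, 11/63)
j=2 picked index 2: u0 ∈ [-44/441, 4/63)
j=3 picked index 3: u0 ∈ [-1/21, 17/147)
j=4 picked index 4: u0 ∈ [2/441, 8/63)
j=5 picked index 5: u0 ∈ [1/63, 88/441)
j=6 picked index 5: u0 ∈ [-2/21, 13/147)
j=7 picked index 7: u0 ∈ [8/441, 53/441)
j=8 picked index 8: u0 ∈ [4/441, 1/9)
intersection: [8/441, 4/63)

8/441 4/63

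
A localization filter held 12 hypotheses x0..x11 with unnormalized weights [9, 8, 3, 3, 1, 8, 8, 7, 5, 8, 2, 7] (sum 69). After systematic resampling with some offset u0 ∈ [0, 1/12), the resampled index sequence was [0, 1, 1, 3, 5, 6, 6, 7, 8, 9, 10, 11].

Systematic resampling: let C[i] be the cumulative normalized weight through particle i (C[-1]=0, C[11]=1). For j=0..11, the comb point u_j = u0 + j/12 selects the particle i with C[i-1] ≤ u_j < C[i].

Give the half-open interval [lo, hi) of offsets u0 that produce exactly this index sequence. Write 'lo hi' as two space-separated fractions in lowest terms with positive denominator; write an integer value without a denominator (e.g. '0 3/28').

13/276 3/46

C = [3/23, 17/69, 20/69, 1/3, 8/23, 32/69, 40/69, 47/69, 52/69, 20/23, 62/69, 1]
j=0 picked index 0: u0 ∈ [0, 3/23)
j=1 picked index 1: u0 ∈ [13/276, 15/92)
j=2 picked index 1: u0 ∈ [-5/138, 11/138)
j=3 picked index 3: u0 ∈ [11/276, 1/12)
j=4 picked index 5: u0 ∈ [1/69, 3/23)
j=5 picked index 6: u0 ∈ [13/276, 15/92)
j=6 picked index 6: u0 ∈ [-5/138, 11/138)
j=7 picked index 7: u0 ∈ [-1/276, 9/92)
j=8 picked index 8: u0 ∈ [1/69, 2/23)
j=9 picked index 9: u0 ∈ [1/276, 11/92)
j=10 picked index 10: u0 ∈ [5/138, 3/46)
j=11 picked index 11: u0 ∈ [-5/276, 1/12)
intersection: [13/276, 3/46)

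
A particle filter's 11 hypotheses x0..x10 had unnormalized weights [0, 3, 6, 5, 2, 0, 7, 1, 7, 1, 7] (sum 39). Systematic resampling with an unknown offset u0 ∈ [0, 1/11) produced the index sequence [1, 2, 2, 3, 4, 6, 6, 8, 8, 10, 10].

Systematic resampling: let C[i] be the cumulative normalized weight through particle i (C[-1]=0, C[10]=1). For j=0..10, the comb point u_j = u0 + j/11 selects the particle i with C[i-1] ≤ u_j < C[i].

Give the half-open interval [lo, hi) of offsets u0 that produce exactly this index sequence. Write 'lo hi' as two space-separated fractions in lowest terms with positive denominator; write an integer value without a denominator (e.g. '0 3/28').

1/429 19/429

C = [0, 1/13, 3/13, 14/39, 16/39, 16/39, 23/39, 8/13, 31/39, 32/39, 1]
j=0 picked index 1: u0 ∈ [0, 1/13)
j=1 picked index 2: u0 ∈ [-2/143, 20/143)
j=2 picked index 2: u0 ∈ [-15/143, 7/143)
j=3 picked index 3: u0 ∈ [-6/143, 37/429)
j=4 picked index 4: u0 ∈ [-2/429, 20/429)
j=5 picked index 6: u0 ∈ [-19/429, 58/429)
j=6 picked index 6: u0 ∈ [-58/429, 19/429)
j=7 picked index 8: u0 ∈ [-3/143, 68/429)
j=8 picked index 8: u0 ∈ [-16/143, 29/429)
j=9 picked index 10: u0 ∈ [1/429, 2/11)
j=10 picked index 10: u0 ∈ [-38/429, 1/11)
intersection: [1/429, 19/429)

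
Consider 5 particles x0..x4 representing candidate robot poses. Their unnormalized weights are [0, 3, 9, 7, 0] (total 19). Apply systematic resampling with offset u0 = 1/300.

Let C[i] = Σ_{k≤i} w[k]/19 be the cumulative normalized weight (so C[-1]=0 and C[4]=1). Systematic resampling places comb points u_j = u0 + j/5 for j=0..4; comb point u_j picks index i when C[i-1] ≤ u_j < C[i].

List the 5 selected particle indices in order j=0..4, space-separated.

1 2 2 2 3

C = [0, 3/19, 12/19, 1, 1]
j=0: u_0=1/300 ∈ [0, 3/19) → index 1
j=1: u_1=61/300 ∈ [3/19, 12/19) → index 2
j=2: u_2=121/300 ∈ [3/19, 12/19) → index 2
j=3: u_3=181/300 ∈ [3/19, 12/19) → index 2
j=4: u_4=241/300 ∈ [12/19, 1) → index 3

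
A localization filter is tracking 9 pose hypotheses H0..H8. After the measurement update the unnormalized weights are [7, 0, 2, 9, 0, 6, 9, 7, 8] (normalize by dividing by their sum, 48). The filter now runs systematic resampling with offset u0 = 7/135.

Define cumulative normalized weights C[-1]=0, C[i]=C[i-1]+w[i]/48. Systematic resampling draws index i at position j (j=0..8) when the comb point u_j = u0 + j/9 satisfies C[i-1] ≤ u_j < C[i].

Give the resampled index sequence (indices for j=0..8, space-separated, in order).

C = [7/48, 7/48, 3/16, 3/8, 3/8, 1/2, 11/16, 5/6, 1]
j=0: u_0=7/135 ∈ [0, 7/48) → index 0
j=1: u_1=22/135 ∈ [7/48, 3/16) → index 2
j=2: u_2=37/135 ∈ [3/16, 3/8) → index 3
j=3: u_3=52/135 ∈ [3/8, 1/2) → index 5
j=4: u_4=67/135 ∈ [3/8, 1/2) → index 5
j=5: u_5=82/135 ∈ [1/2, 11/16) → index 6
j=6: u_6=97/135 ∈ [11/16, 5/6) → index 7
j=7: u_7=112/135 ∈ [11/16, 5/6) → index 7
j=8: u_8=127/135 ∈ [5/6, 1) → index 8

0 2 3 5 5 6 7 7 8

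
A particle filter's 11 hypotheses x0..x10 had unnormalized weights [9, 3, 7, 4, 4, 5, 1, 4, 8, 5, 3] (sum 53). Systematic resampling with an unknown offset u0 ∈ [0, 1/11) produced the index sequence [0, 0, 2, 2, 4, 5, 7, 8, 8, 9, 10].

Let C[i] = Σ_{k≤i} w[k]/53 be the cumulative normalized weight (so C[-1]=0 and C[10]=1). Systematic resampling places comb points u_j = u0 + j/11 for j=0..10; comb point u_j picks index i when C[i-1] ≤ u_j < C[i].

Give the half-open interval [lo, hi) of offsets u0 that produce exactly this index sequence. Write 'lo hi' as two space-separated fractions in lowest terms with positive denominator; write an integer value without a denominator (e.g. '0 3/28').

45/583 46/583

C = [9/53, 12/53, 19/53, 23/53, 27/53, 32/53, 33/53, 37/53, 45/53, 50/53, 1]
j=0 picked index 0: u0 ∈ [0, 9/53)
j=1 picked index 0: u0 ∈ [-1/11, 46/583)
j=2 picked index 2: u0 ∈ [26/583, 103/583)
j=3 picked index 2: u0 ∈ [-27/583, 50/583)
j=4 picked index 4: u0 ∈ [41/583, 85/583)
j=5 picked index 5: u0 ∈ [32/583, 87/583)
j=6 picked index 7: u0 ∈ [45/583, 89/583)
j=7 picked index 8: u0 ∈ [36/583, 124/583)
j=8 picked index 8: u0 ∈ [-17/583, 71/583)
j=9 picked index 9: u0 ∈ [18/583, 73/583)
j=10 picked index 10: u0 ∈ [20/583, 1/11)
intersection: [45/583, 46/583)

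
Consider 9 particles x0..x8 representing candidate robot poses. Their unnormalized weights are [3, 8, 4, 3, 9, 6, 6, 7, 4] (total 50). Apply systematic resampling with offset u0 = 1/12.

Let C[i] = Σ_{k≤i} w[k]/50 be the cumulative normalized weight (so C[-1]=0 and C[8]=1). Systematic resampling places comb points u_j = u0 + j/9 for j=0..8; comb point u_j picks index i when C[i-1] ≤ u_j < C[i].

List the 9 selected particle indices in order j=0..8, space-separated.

1 1 3 4 4 5 6 7 8

C = [3/50, 11/50, 3/10, 9/25, 27/50, 33/50, 39/50, 23/25, 1]
j=0: u_0=1/12 ∈ [3/50, 11/50) → index 1
j=1: u_1=7/36 ∈ [3/50, 11/50) → index 1
j=2: u_2=11/36 ∈ [3/10, 9/25) → index 3
j=3: u_3=5/12 ∈ [9/25, 27/50) → index 4
j=4: u_4=19/36 ∈ [9/25, 27/50) → index 4
j=5: u_5=23/36 ∈ [27/50, 33/50) → index 5
j=6: u_6=3/4 ∈ [33/50, 39/50) → index 6
j=7: u_7=31/36 ∈ [39/50, 23/25) → index 7
j=8: u_8=35/36 ∈ [23/25, 1) → index 8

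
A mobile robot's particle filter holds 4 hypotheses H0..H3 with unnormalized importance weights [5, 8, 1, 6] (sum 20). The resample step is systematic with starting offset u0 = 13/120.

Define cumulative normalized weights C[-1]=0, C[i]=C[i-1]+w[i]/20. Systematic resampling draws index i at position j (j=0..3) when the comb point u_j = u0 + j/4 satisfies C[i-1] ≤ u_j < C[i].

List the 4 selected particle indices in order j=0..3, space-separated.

C = [1/4, 13/20, 7/10, 1]
j=0: u_0=13/120 ∈ [0, 1/4) → index 0
j=1: u_1=43/120 ∈ [1/4, 13/20) → index 1
j=2: u_2=73/120 ∈ [1/4, 13/20) → index 1
j=3: u_3=103/120 ∈ [7/10, 1) → index 3

0 1 1 3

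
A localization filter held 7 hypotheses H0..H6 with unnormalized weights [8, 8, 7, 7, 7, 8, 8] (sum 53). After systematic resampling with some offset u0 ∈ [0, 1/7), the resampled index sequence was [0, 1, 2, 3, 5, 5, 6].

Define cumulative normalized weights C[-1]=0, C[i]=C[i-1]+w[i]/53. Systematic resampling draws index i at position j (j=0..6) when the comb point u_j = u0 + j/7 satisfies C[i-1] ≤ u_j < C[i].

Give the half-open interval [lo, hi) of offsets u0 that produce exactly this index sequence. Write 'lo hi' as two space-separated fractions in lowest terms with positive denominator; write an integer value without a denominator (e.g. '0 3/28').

47/371 50/371

C = [8/53, 16/53, 23/53, 30/53, 37/53, 45/53, 1]
j=0 picked index 0: u0 ∈ [0, 8/53)
j=1 picked index 1: u0 ∈ [3/371, 59/371)
j=2 picked index 2: u0 ∈ [6/371, 55/371)
j=3 picked index 3: u0 ∈ [2/371, 51/371)
j=4 picked index 5: u0 ∈ [47/371, 103/371)
j=5 picked index 5: u0 ∈ [-6/371, 50/371)
j=6 picked index 6: u0 ∈ [-3/371, 1/7)
intersection: [47/371, 50/371)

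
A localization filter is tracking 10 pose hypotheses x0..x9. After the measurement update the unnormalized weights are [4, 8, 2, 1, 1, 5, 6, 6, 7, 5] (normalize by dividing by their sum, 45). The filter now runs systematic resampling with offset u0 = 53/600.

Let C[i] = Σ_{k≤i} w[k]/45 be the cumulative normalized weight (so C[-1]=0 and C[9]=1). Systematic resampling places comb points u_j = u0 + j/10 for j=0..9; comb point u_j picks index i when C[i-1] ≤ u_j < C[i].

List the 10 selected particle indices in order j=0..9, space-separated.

0 1 2 5 6 6 7 8 8 9

C = [4/45, 4/15, 14/45, 1/3, 16/45, 7/15, 3/5, 11/15, 8/9, 1]
j=0: u_0=53/600 ∈ [0, 4/45) → index 0
j=1: u_1=113/600 ∈ [4/45, 4/15) → index 1
j=2: u_2=173/600 ∈ [4/15, 14/45) → index 2
j=3: u_3=233/600 ∈ [16/45, 7/15) → index 5
j=4: u_4=293/600 ∈ [7/15, 3/5) → index 6
j=5: u_5=353/600 ∈ [7/15, 3/5) → index 6
j=6: u_6=413/600 ∈ [3/5, 11/15) → index 7
j=7: u_7=473/600 ∈ [11/15, 8/9) → index 8
j=8: u_8=533/600 ∈ [11/15, 8/9) → index 8
j=9: u_9=593/600 ∈ [8/9, 1) → index 9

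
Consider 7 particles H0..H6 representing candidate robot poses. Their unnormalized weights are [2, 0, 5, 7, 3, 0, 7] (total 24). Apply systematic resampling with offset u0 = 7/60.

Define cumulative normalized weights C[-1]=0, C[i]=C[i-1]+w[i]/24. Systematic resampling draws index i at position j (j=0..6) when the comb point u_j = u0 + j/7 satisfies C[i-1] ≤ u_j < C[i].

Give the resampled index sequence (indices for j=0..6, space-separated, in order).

2 2 3 3 4 6 6

C = [1/12, 1/12, 7/24, 7/12, 17/24, 17/24, 1]
j=0: u_0=7/60 ∈ [1/12, 7/24) → index 2
j=1: u_1=109/420 ∈ [1/12, 7/24) → index 2
j=2: u_2=169/420 ∈ [7/24, 7/12) → index 3
j=3: u_3=229/420 ∈ [7/24, 7/12) → index 3
j=4: u_4=289/420 ∈ [7/12, 17/24) → index 4
j=5: u_5=349/420 ∈ [17/24, 1) → index 6
j=6: u_6=409/420 ∈ [17/24, 1) → index 6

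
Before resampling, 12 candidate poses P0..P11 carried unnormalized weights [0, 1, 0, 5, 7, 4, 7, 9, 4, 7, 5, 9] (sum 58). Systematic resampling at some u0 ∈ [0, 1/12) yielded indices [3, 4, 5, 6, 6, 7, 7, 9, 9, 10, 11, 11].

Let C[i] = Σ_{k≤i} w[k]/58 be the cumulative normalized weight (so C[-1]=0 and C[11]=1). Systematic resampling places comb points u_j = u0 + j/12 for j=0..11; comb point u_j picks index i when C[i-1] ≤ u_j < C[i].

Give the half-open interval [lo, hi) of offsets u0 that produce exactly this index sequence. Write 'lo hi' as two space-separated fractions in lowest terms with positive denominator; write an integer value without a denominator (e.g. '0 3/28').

C = [0, 1/58, 1/58, 3/29, 13/58, 17/58, 12/29, 33/58, 37/58, 22/29, 49/58, 1]
j=0 picked index 3: u0 ∈ [1/58, 3/29)
j=1 picked index 4: u0 ∈ [7/348, 49/348)
j=2 picked index 5: u0 ∈ [5/87, 11/87)
j=3 picked index 6: u0 ∈ [5/116, 19/116)
j=4 picked index 6: u0 ∈ [-7/174, 7/87)
j=5 picked index 7: u0 ∈ [-1/348, 53/348)
j=6 picked index 7: u0 ∈ [-5/58, 2/29)
j=7 picked index 9: u0 ∈ [19/348, 61/348)
j=8 picked index 9: u0 ∈ [-5/174, 8/87)
j=9 picked index 10: u0 ∈ [1/116, 11/116)
j=10 picked index 11: u0 ∈ [1/87, 1/6)
j=11 picked index 11: u0 ∈ [-25/348, 1/12)
intersection: [5/87, 2/29)

5/87 2/29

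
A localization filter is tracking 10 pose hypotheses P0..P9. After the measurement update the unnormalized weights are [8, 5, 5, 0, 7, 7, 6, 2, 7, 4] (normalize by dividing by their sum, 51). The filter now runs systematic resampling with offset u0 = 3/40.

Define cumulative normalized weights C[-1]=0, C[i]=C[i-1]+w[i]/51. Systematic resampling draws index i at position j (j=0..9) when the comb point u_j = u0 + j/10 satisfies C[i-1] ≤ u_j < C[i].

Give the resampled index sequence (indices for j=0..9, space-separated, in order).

C = [8/51, 13/51, 6/17, 6/17, 25/51, 32/51, 38/51, 40/51, 47/51, 1]
j=0: u_0=3/40 ∈ [0, 8/51) → index 0
j=1: u_1=7/40 ∈ [8/51, 13/51) → index 1
j=2: u_2=11/40 ∈ [13/51, 6/17) → index 2
j=3: u_3=3/8 ∈ [6/17, 25/51) → index 4
j=4: u_4=19/40 ∈ [6/17, 25/51) → index 4
j=5: u_5=23/40 ∈ [25/51, 32/51) → index 5
j=6: u_6=27/40 ∈ [32/51, 38/51) → index 6
j=7: u_7=31/40 ∈ [38/51, 40/51) → index 7
j=8: u_8=7/8 ∈ [40/51, 47/51) → index 8
j=9: u_9=39/40 ∈ [47/51, 1) → index 9

0 1 2 4 4 5 6 7 8 9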